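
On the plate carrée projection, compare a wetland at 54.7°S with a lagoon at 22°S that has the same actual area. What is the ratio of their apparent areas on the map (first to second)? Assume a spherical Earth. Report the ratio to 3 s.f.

Plate carrée maps x = Rλ, y = Rφ. The meridian scale is h = 1 and the parallel scale is k = 1/cos φ = sec φ.
Areal scale at 54.7°: h·k = 1.000 × 1.731 = 1.731.
Areal scale at 22°: h·k = 1.000 × 1.079 = 1.079.
Ratio = 1.731/1.079 ≈ 1.60.

1.60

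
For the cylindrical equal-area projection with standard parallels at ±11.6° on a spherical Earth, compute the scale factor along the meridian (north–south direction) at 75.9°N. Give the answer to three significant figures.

0.249

For cylindrical equal-area with standard parallel φ₀, h = cos φ / cos φ₀ and k = cos φ₀ / cos φ, so h·k = 1.
h = cos 75.9° / cos 11.6° = 0.2436/0.9796 = 0.2487.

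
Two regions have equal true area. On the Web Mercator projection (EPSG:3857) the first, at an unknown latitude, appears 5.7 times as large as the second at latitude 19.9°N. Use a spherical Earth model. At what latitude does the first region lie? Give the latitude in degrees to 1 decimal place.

66.8°

For equal true areas on Mercator, apparent areas scale as sec²φ, so the ratio is cos²φ₂ / cos²φ₁.
cos²φ₂ / cos²φ₁ = 5.7  ⇒  cos φ₁ = cos 19.9° / √5.7 = 0.9403/2.387 = 0.3938.
φ₁ = arccos(0.3938) ≈ 66.8°.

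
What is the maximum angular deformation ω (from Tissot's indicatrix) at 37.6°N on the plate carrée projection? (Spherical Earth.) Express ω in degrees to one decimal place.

13.3°

In the plate carrée (x = Rλ, y = Rφ), meridians are true-scale (h = 1) and parallels are stretched by k = sec φ.
At 37.6°: h = 1.000, k = 1.262; principal scales a = 1.262, b = 1.000.
sin(ω/2) = (a − b)/(a + b) = 0.2622/2.262 = 0.1159, so ω = 2 arcsin(0.1159) ≈ 13.3°.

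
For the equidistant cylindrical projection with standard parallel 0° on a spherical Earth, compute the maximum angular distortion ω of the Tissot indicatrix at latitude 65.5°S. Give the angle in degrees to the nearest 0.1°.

48.9°

Plate carrée maps x = Rλ, y = Rφ. The meridian scale is h = 1 and the parallel scale is k = 1/cos φ = sec φ.
At 65.5°: h = 1.000, k = 2.411; principal scales a = 2.411, b = 1.000.
sin(ω/2) = (a − b)/(a + b) = 1.411/3.411 = 0.4137, so ω = 2 arcsin(0.4137) ≈ 48.9°.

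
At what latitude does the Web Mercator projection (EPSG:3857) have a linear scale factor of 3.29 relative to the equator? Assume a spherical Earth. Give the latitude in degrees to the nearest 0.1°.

Mercator scale is k = sec φ = 1/cos φ.
1/cos φ = 3.29  ⇒  cos φ = 0.3040  ⇒  φ = arccos(0.3040) ≈ 72.3°.

72.3°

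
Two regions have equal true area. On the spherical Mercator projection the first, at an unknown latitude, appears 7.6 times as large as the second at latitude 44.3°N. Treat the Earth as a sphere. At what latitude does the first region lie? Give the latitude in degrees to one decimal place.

75.0°

For equal true areas on Mercator, apparent areas scale as sec²φ, so the ratio is cos²φ₂ / cos²φ₁.
cos²φ₂ / cos²φ₁ = 7.6  ⇒  cos φ₁ = cos 44.3° / √7.6 = 0.7157/2.757 = 0.2596.
φ₁ = arccos(0.2596) ≈ 75.0°.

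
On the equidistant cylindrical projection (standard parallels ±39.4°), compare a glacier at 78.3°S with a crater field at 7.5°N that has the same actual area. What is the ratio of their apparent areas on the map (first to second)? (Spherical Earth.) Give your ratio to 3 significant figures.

4.89

With standard parallel φ₀ = 39.4°, the equirectangular projection gives x = Rλ cos φ₀, y = Rφ, so h = 1 and k = cos 39.4° / cos φ.
Areal scale at 78.3°: h·k = 1.000 × 3.811 = 3.811.
Areal scale at 7.5°: h·k = 1.000 × 0.7794 = 0.7794.
Ratio = 3.811/0.7794 ≈ 4.89.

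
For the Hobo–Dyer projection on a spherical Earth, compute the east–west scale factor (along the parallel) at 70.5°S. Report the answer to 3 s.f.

2.38

Hobo–Dyer is a cylindrical equal-area projection with standard parallels at ±37.5°. For cylindrical equal-area with standard parallel φ₀, h = cos φ / cos φ₀ and k = cos φ₀ / cos φ, so h·k = 1.
k = cos 37.5° / cos 70.5° = 0.7934/0.3338 = 2.377.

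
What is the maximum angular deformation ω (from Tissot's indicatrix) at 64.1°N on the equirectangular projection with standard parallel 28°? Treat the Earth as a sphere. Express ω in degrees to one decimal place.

39.5°

In the equirectangular projection with standard parallel φ₀ = 28° (x = Rλ cos φ₀, y = Rφ), meridians are true-scale (h = 1) and the parallel scale is k = cos φ₀ / cos φ.
At 64.1°: h = 1.000, k = 2.021; principal scales a = 2.021, b = 1.000.
sin(ω/2) = (a − b)/(a + b) = 1.021/3.021 = 0.3381, so ω = 2 arcsin(0.3381) ≈ 39.5°.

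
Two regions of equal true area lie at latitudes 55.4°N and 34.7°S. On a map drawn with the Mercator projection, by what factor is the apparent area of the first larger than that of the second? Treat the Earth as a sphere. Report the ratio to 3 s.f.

2.10

On Mercator, area is exaggerated by sec²φ = 1/cos²φ.
At 55.4°: sec²(55.4°) = 1/0.5678² = 3.101.
At 34.7°: sec²(34.7°) = 1/0.8221² = 1.479.
Ratio = 3.101/1.479 = cos²(34.7°)/cos²(55.4°) ≈ 2.10.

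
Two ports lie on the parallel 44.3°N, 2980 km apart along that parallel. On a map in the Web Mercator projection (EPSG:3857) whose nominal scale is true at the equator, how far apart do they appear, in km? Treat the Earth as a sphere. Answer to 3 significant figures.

The Mercator projection is conformal; its linear scale factor is the same in every direction and equals sec φ = 1/cos φ.
Along the parallel, k = sec 44.3° = 1/0.7157 = 1.397.
Map distance = 2980 × 1.397 ≈ 4160 km.

4160 km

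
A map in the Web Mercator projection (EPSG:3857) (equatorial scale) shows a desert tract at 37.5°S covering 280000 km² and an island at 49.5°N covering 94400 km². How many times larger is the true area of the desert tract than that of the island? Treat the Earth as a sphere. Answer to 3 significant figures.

Since Mercator area scale is 1/cos²φ, the true area equals the apparent area multiplied by cos²φ.
True area of desert tract: 280000 × cos²(37.5°) = 280000 × 0.6294 = 176200 km².
True area of island: 94400 × cos²(49.5°) = 94400 × 0.4218 = 39820 km².
Ratio = 176200 / 39820 ≈ 4.43.

4.43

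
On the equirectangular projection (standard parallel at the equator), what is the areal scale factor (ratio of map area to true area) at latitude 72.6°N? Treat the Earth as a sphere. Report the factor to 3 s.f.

3.34

Plate carrée maps x = Rλ, y = Rφ. The meridian scale is h = 1 and the parallel scale is k = 1/cos φ = sec φ.
Areal scale = h·k = 1 × sec φ; at 72.6°, h = 1.000, k = 3.344, so h·k = 3.344.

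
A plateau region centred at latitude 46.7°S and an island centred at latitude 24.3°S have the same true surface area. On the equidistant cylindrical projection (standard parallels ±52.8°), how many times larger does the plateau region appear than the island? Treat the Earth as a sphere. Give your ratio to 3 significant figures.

1.33

With standard parallel φ₀ = 52.8°, the equirectangular projection gives x = Rλ cos φ₀, y = Rφ, so h = 1 and k = cos 52.8° / cos φ.
Areal scale at 46.7°: h·k = 1.000 × 0.8816 = 0.8816.
Areal scale at 24.3°: h·k = 1.000 × 0.6634 = 0.6634.
Ratio = 0.8816/0.6634 ≈ 1.33.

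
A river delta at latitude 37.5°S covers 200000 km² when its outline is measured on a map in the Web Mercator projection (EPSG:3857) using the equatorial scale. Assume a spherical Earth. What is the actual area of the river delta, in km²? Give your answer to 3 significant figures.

126000 km²

The Mercator projection is conformal; its linear scale factor is the same in every direction and equals sec φ = 1/cos φ.
Areal scale = k² = sec²φ = 1/cos²(37.5°) = 1/0.7934² = 1.589.
True area = apparent / (areal scale) = 200000 / 1.589 ≈ 126000 km².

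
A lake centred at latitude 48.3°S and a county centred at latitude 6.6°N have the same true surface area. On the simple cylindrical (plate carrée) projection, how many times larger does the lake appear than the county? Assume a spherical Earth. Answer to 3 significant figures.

1.49

In the plate carrée (x = Rλ, y = Rφ), meridians are true-scale (h = 1) and parallels are stretched by k = sec φ.
Areal scale at 48.3°: h·k = 1.000 × 1.503 = 1.503.
Areal scale at 6.6°: h·k = 1.000 × 1.007 = 1.007.
Ratio = 1.503/1.007 ≈ 1.49.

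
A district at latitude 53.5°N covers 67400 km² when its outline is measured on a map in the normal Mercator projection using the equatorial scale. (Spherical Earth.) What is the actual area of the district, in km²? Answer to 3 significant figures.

23800 km²

For Mercator, h = k = sec φ (a conformal cylindrical projection has a single point scale, 1/cos φ).
Areal scale = k² = sec²φ = 1/cos²(53.5°) = 1/0.5948² = 2.826.
True area = apparent / (areal scale) = 67400 / 2.826 ≈ 23800 km².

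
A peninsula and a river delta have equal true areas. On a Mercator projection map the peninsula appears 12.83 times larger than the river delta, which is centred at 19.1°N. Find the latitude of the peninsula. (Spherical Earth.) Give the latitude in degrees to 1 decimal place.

74.7°

Mercator areal scale is sec²φ, so apparent-area ratio = sec²φ₁ / sec²φ₂ = cos²φ₂ / cos²φ₁.
cos²φ₂ / cos²φ₁ = 12.83  ⇒  cos φ₁ = cos 19.1° / √12.83 = 0.9449/3.582 = 0.2638.
φ₁ = arccos(0.2638) ≈ 74.7°.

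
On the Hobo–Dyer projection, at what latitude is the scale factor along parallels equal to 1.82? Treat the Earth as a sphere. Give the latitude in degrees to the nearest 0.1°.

Hobo–Dyer is a cylindrical equal-area projection with standard parallels at ±37.5°. A cylindrical equal-area projection with standard parallel φ₀ has meridian scale h = cos φ / cos φ₀ and parallel scale k = cos φ₀ / cos φ (so areas are preserved, h·k = 1).
k = cos φ₀ / cos φ = 1.82  ⇒  cos φ = cos 37.5° / 1.82 = 0.4359.
φ = arccos(0.4359) ≈ 64.2°.

64.2°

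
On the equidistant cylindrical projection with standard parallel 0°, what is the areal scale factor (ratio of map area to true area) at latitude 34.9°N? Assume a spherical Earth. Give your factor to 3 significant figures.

1.22

In the plate carrée (x = Rλ, y = Rφ), meridians are true-scale (h = 1) and parallels are stretched by k = sec φ.
Areal scale = h·k = 1 × sec φ; at 34.9°, h = 1.000, k = 1.219, so h·k = 1.219.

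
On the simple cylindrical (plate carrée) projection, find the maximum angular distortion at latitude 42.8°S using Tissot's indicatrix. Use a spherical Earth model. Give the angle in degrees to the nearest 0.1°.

17.7°

For the equirectangular projection with φ₀ = 0 (plate carrée), h = 1 along meridians and k = sec φ along parallels.
At 42.8°: h = 1.000, k = 1.363; principal scales a = 1.363, b = 1.000.
sin(ω/2) = (a − b)/(a + b) = 0.3629/2.363 = 0.1536, so ω = 2 arcsin(0.1536) ≈ 17.7°.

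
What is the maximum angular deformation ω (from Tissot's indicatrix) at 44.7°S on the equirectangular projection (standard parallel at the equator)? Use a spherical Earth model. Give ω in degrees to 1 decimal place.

For the equirectangular projection with φ₀ = 0 (plate carrée), h = 1 along meridians and k = sec φ along parallels.
At 44.7°: h = 1.000, k = 1.407; principal scales a = 1.407, b = 1.000.
sin(ω/2) = (a − b)/(a + b) = 0.4069/2.407 = 0.1690, so ω = 2 arcsin(0.1690) ≈ 19.5°.

19.5°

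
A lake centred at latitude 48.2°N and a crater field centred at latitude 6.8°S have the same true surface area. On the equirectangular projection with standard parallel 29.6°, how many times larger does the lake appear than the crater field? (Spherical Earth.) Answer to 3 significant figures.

1.49

In the equirectangular projection with standard parallel φ₀ = 29.6° (x = Rλ cos φ₀, y = Rφ), meridians are true-scale (h = 1) and the parallel scale is k = cos φ₀ / cos φ.
Areal scale at 48.2°: h·k = 1.000 × 1.305 = 1.305.
Areal scale at 6.8°: h·k = 1.000 × 0.8757 = 0.8757.
Ratio = 1.305/0.8757 ≈ 1.49.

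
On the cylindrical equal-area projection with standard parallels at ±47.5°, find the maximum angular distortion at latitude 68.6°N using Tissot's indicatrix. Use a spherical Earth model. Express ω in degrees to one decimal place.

Cylindrical equal-area (φ₀ = 47.5°): h = cos φ / cos 47.5° along meridians, k = cos 47.5° / cos φ along parallels; h·k = 1.
At 68.6°: h = 0.5401, k = 1.852; principal scales a = 1.852, b = 0.5401.
sin(ω/2) = (a − b)/(a + b) = 1.311/2.392 = 0.5484, so ω = 2 arcsin(0.5484) ≈ 66.5°.

66.5°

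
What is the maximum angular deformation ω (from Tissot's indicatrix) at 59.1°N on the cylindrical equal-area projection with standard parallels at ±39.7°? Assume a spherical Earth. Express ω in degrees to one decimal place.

45.1°

Cylindrical equal-area (φ₀ = 39.7°): h = cos φ / cos 39.7° along meridians, k = cos 39.7° / cos φ along parallels; h·k = 1.
At 59.1°: h = 0.6675, k = 1.498; principal scales a = 1.498, b = 0.6675.
sin(ω/2) = (a − b)/(a + b) = 0.8308/2.166 = 0.3836, so ω = 2 arcsin(0.3836) ≈ 45.1°.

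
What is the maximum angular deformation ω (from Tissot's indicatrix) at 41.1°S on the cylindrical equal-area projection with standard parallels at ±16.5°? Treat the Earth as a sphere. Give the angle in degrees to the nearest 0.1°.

27.3°

A cylindrical equal-area projection with standard parallel φ₀ has meridian scale h = cos φ / cos φ₀ and parallel scale k = cos φ₀ / cos φ (so areas are preserved, h·k = 1).
At 41.1°: h = 0.7859, k = 1.272; principal scales a = 1.272, b = 0.7859.
sin(ω/2) = (a − b)/(a + b) = 0.4865/2.058 = 0.2363, so ω = 2 arcsin(0.2363) ≈ 27.3°.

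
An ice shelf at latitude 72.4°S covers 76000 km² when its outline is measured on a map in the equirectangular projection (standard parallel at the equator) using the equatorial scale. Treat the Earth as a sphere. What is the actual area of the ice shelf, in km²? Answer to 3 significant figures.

23000 km²

For the equirectangular projection with φ₀ = 0 (plate carrée), h = 1 along meridians and k = sec φ along parallels.
Areal scale = h·k = 1 × sec φ; at 72.4°, h = 1.000, k = 3.307, so h·k = 3.307.
True area = apparent / (areal scale) = 76000 / 3.307 ≈ 23000 km².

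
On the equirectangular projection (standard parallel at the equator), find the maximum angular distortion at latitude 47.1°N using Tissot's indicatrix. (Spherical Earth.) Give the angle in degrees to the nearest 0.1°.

For the equirectangular projection with φ₀ = 0 (plate carrée), h = 1 along meridians and k = sec φ along parallels.
At 47.1°: h = 1.000, k = 1.469; principal scales a = 1.469, b = 1.000.
sin(ω/2) = (a − b)/(a + b) = 0.4690/2.469 = 0.1900, so ω = 2 arcsin(0.1900) ≈ 21.9°.

21.9°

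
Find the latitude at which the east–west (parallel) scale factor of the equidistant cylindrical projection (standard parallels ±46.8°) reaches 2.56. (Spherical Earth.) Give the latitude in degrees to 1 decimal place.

74.5°

The equidistant cylindrical projection with φ₀ = 46.8° has h = 1 (meridians true) and k = cos φ₀ / cos φ along parallels.
k = cos φ₀ / cos φ = 2.56  ⇒  cos φ = cos 46.8° / 2.56 = 0.2674.
φ = arccos(0.2674) ≈ 74.5°.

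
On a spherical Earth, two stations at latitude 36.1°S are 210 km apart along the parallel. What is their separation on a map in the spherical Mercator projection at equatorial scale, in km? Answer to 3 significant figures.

260 km

The Mercator projection is conformal; its linear scale factor is the same in every direction and equals sec φ = 1/cos φ.
Along the parallel, k = sec 36.1° = 1/0.8080 = 1.238.
Map distance = 210 × 1.238 ≈ 260 km.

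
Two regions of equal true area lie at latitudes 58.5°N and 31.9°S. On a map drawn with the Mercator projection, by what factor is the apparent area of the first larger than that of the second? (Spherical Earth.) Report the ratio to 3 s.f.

2.64

On Mercator, area is exaggerated by sec²φ = 1/cos²φ.
At 58.5°: sec²(58.5°) = 1/0.5225² = 3.663.
At 31.9°: sec²(31.9°) = 1/0.8490² = 1.387.
Ratio = 3.663/1.387 = cos²(31.9°)/cos²(58.5°) ≈ 2.64.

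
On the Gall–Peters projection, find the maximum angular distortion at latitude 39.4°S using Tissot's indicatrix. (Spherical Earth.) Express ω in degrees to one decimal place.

Gall–Peters is a cylindrical equal-area projection with standard parallels at ±45°. Cylindrical equal-area (φ₀ = 45°): h = cos φ / cos 45° along meridians, k = cos 45° / cos φ along parallels; h·k = 1.
At 39.4°: h = 1.093, k = 0.9151; principal scales a = 1.093, b = 0.9151.
sin(ω/2) = (a − b)/(a + b) = 0.1777/2.008 = 0.08852, so ω = 2 arcsin(0.08852) ≈ 10.2°.

10.2°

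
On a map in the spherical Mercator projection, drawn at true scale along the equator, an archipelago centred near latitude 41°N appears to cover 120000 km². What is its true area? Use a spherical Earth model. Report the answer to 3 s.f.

Mercator is conformal, so the point scale is isotropic: h = k = sec φ = 1/cos φ.
Areal scale = k² = sec²φ = 1/cos²(41°) = 1/0.7547² = 1.756.
True area = apparent / (areal scale) = 120000 / 1.756 ≈ 68400 km².

68400 km²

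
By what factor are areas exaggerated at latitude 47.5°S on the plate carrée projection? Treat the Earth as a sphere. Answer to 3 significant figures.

In the plate carrée (x = Rλ, y = Rφ), meridians are true-scale (h = 1) and parallels are stretched by k = sec φ.
Areal scale = h·k = 1 × sec φ; at 47.5°, h = 1.000, k = 1.480, so h·k = 1.480.

1.48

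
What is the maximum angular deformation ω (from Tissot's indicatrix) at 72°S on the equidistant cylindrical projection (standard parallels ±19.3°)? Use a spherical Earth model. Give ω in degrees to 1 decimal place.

In the equirectangular projection with standard parallel φ₀ = 19.3° (x = Rλ cos φ₀, y = Rφ), meridians are true-scale (h = 1) and the parallel scale is k = cos φ₀ / cos φ.
At 72°: h = 1.000, k = 3.054; principal scales a = 3.054, b = 1.000.
sin(ω/2) = (a − b)/(a + b) = 2.054/4.054 = 0.5067, so ω = 2 arcsin(0.5067) ≈ 60.9°.

60.9°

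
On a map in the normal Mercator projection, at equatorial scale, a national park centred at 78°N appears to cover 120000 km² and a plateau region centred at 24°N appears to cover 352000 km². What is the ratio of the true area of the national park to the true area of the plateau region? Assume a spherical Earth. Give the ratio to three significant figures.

0.0177

Since Mercator area scale is 1/cos²φ, the true area equals the apparent area multiplied by cos²φ.
True area of national park: 120000 × cos²(78°) = 120000 × 0.04323 = 5187 km².
True area of plateau region: 352000 × cos²(24°) = 352000 × 0.8346 = 293800 km².
Ratio = 5187 / 293800 ≈ 0.0177.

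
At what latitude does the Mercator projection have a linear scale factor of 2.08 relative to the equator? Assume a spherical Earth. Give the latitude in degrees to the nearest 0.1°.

Mercator scale is k = sec φ = 1/cos φ.
1/cos φ = 2.08  ⇒  cos φ = 0.4808  ⇒  φ = arccos(0.4808) ≈ 61.3°.

61.3°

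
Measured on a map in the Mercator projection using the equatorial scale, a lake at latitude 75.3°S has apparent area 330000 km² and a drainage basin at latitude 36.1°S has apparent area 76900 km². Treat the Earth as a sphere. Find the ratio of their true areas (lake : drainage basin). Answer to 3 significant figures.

0.423

Since Mercator area scale is 1/cos²φ, the true area equals the apparent area multiplied by cos²φ.
True area of lake: 330000 × cos²(75.3°) = 330000 × 0.06439 = 21250 km².
True area of drainage basin: 76900 × cos²(36.1°) = 76900 × 0.6528 = 50200 km².
Ratio = 21250 / 50200 ≈ 0.423.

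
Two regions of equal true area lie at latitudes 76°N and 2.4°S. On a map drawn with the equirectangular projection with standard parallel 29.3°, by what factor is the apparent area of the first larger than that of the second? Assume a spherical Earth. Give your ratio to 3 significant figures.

4.13

In the equirectangular projection with standard parallel φ₀ = 29.3° (x = Rλ cos φ₀, y = Rφ), meridians are true-scale (h = 1) and the parallel scale is k = cos φ₀ / cos φ.
Areal scale at 76°: h·k = 1.000 × 3.605 = 3.605.
Areal scale at 2.4°: h·k = 1.000 × 0.8728 = 0.8728.
Ratio = 3.605/0.8728 ≈ 4.13.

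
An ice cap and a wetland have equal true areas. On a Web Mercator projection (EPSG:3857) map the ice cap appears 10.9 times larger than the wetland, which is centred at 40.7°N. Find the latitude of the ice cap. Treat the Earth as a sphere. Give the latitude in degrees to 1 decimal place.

On Mercator, (apparent₁)/(apparent₂) = sec²φ₁ / sec²φ₂ when true areas are equal.
cos²φ₂ / cos²φ₁ = 10.9  ⇒  cos φ₁ = cos 40.7° / √10.9 = 0.7581/3.302 = 0.2296.
φ₁ = arccos(0.2296) ≈ 76.7°.

76.7°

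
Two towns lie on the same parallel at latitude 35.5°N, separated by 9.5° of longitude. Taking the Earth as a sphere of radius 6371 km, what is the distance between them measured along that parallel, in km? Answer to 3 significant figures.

860 km

Arc length along a parallel = R cos φ · Δλ (with Δλ in radians).
= 6371 × cos 35.5° × (9.5° × π/180) = 6371 × 0.8141 × 0.1658 ≈ 860 km.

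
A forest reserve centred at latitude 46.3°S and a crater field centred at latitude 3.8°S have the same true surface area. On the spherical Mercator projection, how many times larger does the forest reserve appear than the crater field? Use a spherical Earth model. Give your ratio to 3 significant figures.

On Mercator, area is exaggerated by sec²φ = 1/cos²φ.
At 46.3°: sec²(46.3°) = 1/0.6909² = 2.095.
At 3.8°: sec²(3.8°) = 1/0.9978² = 1.004.
Ratio = 2.095/1.004 = cos²(3.8°)/cos²(46.3°) ≈ 2.09.

2.09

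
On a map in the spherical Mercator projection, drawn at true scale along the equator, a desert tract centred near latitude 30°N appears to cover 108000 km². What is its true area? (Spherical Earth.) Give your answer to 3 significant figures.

81000 km²

For Mercator, h = k = sec φ (a conformal cylindrical projection has a single point scale, 1/cos φ).
Areal scale = k² = sec²φ = 1/cos²(30°) = 1/0.8660² = 1.333.
True area = apparent / (areal scale) = 108000 / 1.333 ≈ 81000 km².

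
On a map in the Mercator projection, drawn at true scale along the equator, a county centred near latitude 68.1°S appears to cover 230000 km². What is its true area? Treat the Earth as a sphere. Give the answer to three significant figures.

The Mercator projection is conformal; its linear scale factor is the same in every direction and equals sec φ = 1/cos φ.
Areal scale = k² = sec²φ = 1/cos²(68.1°) = 1/0.3730² = 7.188.
True area = apparent / (areal scale) = 230000 / 7.188 ≈ 32000 km².

32000 km²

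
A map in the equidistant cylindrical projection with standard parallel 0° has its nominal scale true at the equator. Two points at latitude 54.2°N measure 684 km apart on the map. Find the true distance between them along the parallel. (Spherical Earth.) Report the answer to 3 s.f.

400 km

For the equirectangular projection with φ₀ = 0 (plate carrée), h = 1 along meridians and k = sec φ along parallels.
Along the parallel at 54.2°, map distances are exaggerated by k = sec 54.2° = 1.710.
True distance = 684 / 1.710 = 684 × cos 54.2° ≈ 400 km.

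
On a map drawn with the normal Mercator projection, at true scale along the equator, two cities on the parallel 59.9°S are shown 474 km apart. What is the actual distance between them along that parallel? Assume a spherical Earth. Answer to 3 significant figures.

238 km

Mercator is conformal, so the point scale is isotropic: h = k = sec φ = 1/cos φ.
Along the parallel at 59.9°, map distances are exaggerated by k = sec 59.9° = 1.994.
True distance = 474 / 1.994 = 474 × cos 59.9° ≈ 238 km.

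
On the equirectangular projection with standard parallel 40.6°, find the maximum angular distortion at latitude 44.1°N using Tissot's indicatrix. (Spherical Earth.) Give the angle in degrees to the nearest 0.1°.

With standard parallel φ₀ = 40.6°, the equirectangular projection gives x = Rλ cos φ₀, y = Rφ, so h = 1 and k = cos 40.6° / cos φ.
At 44.1°: h = 1.000, k = 1.057; principal scales a = 1.057, b = 1.000.
sin(ω/2) = (a − b)/(a + b) = 0.05729/2.057 = 0.02785, so ω = 2 arcsin(0.02785) ≈ 3.2°.

3.2°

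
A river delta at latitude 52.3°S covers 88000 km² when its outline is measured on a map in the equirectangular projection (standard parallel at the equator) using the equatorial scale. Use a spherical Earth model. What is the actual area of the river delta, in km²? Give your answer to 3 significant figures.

53800 km²

For the equirectangular projection with φ₀ = 0 (plate carrée), h = 1 along meridians and k = sec φ along parallels.
Areal scale = h·k = 1 × sec φ; at 52.3°, h = 1.000, k = 1.635, so h·k = 1.635.
True area = apparent / (areal scale) = 88000 / 1.635 ≈ 53800 km².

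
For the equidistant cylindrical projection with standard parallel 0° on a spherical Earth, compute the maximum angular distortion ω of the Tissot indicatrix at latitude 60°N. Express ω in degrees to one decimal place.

In the plate carrée (x = Rλ, y = Rφ), meridians are true-scale (h = 1) and parallels are stretched by k = sec φ.
At 60°: h = 1.000, k = 2.000; principal scales a = 2.000, b = 1.000.
sin(ω/2) = (a − b)/(a + b) = 1.0000/3.000 = 0.3333, so ω = 2 arcsin(0.3333) ≈ 38.9°.

38.9°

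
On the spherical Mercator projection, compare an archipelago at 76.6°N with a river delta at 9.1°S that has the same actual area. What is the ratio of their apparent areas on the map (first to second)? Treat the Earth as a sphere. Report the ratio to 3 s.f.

Mercator is conformal with k = sec φ, so areal scale = k² = sec²φ.
At 76.6°: sec²(76.6°) = 1/0.2317² = 18.62.
At 9.1°: sec²(9.1°) = 1/0.9874² = 1.026.
Ratio = 18.62/1.026 = cos²(9.1°)/cos²(76.6°) ≈ 18.2.

18.2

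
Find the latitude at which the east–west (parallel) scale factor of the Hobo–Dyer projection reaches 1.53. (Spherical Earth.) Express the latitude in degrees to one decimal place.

58.8°

Hobo–Dyer is a cylindrical equal-area projection with standard parallels at ±37.5°. A cylindrical equal-area projection with standard parallel φ₀ has meridian scale h = cos φ / cos φ₀ and parallel scale k = cos φ₀ / cos φ (so areas are preserved, h·k = 1).
k = cos φ₀ / cos φ = 1.53  ⇒  cos φ = cos 37.5° / 1.53 = 0.5185.
φ = arccos(0.5185) ≈ 58.8°.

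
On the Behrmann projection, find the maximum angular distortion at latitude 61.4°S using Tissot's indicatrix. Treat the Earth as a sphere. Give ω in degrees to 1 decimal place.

64.3°

The Behrmann projection is cylindrical equal-area with φ₀ = 30°. For cylindrical equal-area with standard parallel φ₀, h = cos φ / cos φ₀ and k = cos φ₀ / cos φ, so h·k = 1.
At 61.4°: h = 0.5527, k = 1.809; principal scales a = 1.809, b = 0.5527.
sin(ω/2) = (a − b)/(a + b) = 1.256/2.362 = 0.5319, so ω = 2 arcsin(0.5319) ≈ 64.3°.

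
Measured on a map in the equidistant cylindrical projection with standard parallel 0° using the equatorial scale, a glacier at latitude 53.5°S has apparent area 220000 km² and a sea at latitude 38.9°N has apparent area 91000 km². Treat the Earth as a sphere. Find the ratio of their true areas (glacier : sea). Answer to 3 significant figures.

On the plate carrée, areal scale = h·k = 1 × sec φ, so true area = apparent × cos φ.
True area of glacier: 220000 × cos(53.5°) = 220000 × 0.5948 = 130900 km².
True area of sea: 91000 × cos(38.9°) = 91000 × 0.7782 = 70820 km².
Ratio = 130900 / 70820 ≈ 1.85.

1.85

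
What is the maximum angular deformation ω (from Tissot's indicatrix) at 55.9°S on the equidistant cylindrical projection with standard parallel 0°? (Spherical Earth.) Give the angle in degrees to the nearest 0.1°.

32.7°

In the plate carrée (x = Rλ, y = Rφ), meridians are true-scale (h = 1) and parallels are stretched by k = sec φ.
At 55.9°: h = 1.000, k = 1.784; principal scales a = 1.784, b = 1.000.
sin(ω/2) = (a − b)/(a + b) = 0.7837/2.784 = 0.2815, so ω = 2 arcsin(0.2815) ≈ 32.7°.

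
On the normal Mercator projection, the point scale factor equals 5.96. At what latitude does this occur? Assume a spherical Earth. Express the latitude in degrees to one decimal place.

Mercator scale is k = sec φ = 1/cos φ.
1/cos φ = 5.96  ⇒  cos φ = 0.1678  ⇒  φ = arccos(0.1678) ≈ 80.3°.

80.3°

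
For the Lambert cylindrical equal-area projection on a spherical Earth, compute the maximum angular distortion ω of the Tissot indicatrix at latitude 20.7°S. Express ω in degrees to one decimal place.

7.6°

The Lambert cylindrical equal-area projection is the cylindrical equal-area projection with its standard parallel at the equator (φ₀ = 0). A cylindrical equal-area projection with standard parallel φ₀ has meridian scale h = cos φ / cos φ₀ and parallel scale k = cos φ₀ / cos φ (so areas are preserved, h·k = 1).
At 20.7°: h = 0.9354, k = 1.069; principal scales a = 1.069, b = 0.9354.
sin(ω/2) = (a − b)/(a + b) = 0.1336/2.004 = 0.06664, so ω = 2 arcsin(0.06664) ≈ 7.6°.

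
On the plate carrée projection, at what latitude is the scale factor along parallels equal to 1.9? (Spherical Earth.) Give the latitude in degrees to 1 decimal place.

Plate carrée: h = 1, k = sec φ along parallels.
sec φ = 1.9  ⇒  cos φ = 0.5263  ⇒  φ ≈ 58.2°.

58.2°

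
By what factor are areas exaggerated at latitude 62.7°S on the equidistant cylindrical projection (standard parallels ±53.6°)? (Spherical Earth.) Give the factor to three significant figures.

The equidistant cylindrical projection with φ₀ = 53.6° has h = 1 (meridians true) and k = cos φ₀ / cos φ along parallels.
Areal scale = h·k = 1 × cos φ₀ / cos φ; at 62.7°, h = 1.000, k = 1.294, so h·k = 1.294.

1.29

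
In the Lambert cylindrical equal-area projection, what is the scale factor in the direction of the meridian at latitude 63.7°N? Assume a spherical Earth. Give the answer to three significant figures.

The Lambert cylindrical equal-area projection is the cylindrical equal-area projection with its standard parallel at the equator (φ₀ = 0). For cylindrical equal-area with standard parallel φ₀, h = cos φ / cos φ₀ and k = cos φ₀ / cos φ, so h·k = 1.
h = cos 63.7° / cos 0° = 0.4431/1.000 = 0.4431.

0.443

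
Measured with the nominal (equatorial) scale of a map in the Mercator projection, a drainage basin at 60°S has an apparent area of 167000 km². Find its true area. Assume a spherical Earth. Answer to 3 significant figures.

The Mercator projection is conformal; its linear scale factor is the same in every direction and equals sec φ = 1/cos φ.
Areal scale = k² = sec²φ = 1/cos²(60°) = 1/0.5000² = 4.000.
True area = apparent / (areal scale) = 167000 / 4.000 ≈ 41800 km².

41800 km²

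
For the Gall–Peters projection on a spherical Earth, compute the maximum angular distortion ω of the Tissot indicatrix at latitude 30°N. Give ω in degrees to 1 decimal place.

The Gall–Peters projection is cylindrical equal-area with φ₀ = 45°. A cylindrical equal-area projection with standard parallel φ₀ has meridian scale h = cos φ / cos φ₀ and parallel scale k = cos φ₀ / cos φ (so areas are preserved, h·k = 1).
At 30°: h = 1.225, k = 0.8165; principal scales a = 1.225, b = 0.8165.
sin(ω/2) = (a − b)/(a + b) = 0.4082/2.041 = 0.2000, so ω = 2 arcsin(0.2000) ≈ 23.1°.

23.1°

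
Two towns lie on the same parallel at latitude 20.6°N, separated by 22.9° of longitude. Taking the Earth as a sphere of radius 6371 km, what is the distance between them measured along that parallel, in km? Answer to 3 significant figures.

2380 km

Arc length along a parallel = R cos φ · Δλ (with Δλ in radians).
= 6371 × cos 20.6° × (22.9° × π/180) = 6371 × 0.9361 × 0.3997 ≈ 2380 km.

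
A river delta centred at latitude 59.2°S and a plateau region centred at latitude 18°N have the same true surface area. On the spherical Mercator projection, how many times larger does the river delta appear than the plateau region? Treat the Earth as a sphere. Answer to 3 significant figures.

3.45

Mercator areal scale is sec²φ.
At 59.2°: sec²(59.2°) = 1/0.5120² = 3.814.
At 18°: sec²(18°) = 1/0.9511² = 1.106.
Ratio = 3.814/1.106 = cos²(18°)/cos²(59.2°) ≈ 3.45.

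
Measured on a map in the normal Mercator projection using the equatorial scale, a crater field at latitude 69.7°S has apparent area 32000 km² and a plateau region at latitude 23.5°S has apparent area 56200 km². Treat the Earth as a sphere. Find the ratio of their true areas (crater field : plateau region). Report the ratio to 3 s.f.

On Mercator the areal scale is sec²φ, so true area = apparent × cos²φ.
True area of crater field: 32000 × cos²(69.7°) = 32000 × 0.1204 = 3852 km².
True area of plateau region: 56200 × cos²(23.5°) = 56200 × 0.8410 = 47260 km².
Ratio = 3852 / 47260 ≈ 0.0815.

0.0815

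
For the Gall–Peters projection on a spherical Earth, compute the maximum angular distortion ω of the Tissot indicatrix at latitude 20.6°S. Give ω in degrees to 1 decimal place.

31.7°

The Gall–Peters projection is cylindrical equal-area with φ₀ = 45°. Cylindrical equal-area (φ₀ = 45°): h = cos φ / cos 45° along meridians, k = cos 45° / cos φ along parallels; h·k = 1.
At 20.6°: h = 1.324, k = 0.7554; principal scales a = 1.324, b = 0.7554.
sin(ω/2) = (a − b)/(a + b) = 0.5684/2.079 = 0.2734, so ω = 2 arcsin(0.2734) ≈ 31.7°.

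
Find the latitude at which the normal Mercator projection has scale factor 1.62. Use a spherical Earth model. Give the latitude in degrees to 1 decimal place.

51.9°

Mercator scale is k = sec φ = 1/cos φ.
1/cos φ = 1.62  ⇒  cos φ = 0.6173  ⇒  φ = arccos(0.6173) ≈ 51.9°.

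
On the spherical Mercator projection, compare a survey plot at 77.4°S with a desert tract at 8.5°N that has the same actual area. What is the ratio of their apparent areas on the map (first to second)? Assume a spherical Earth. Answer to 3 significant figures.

Mercator areal scale is sec²φ.
At 77.4°: sec²(77.4°) = 1/0.2181² = 21.01.
At 8.5°: sec²(8.5°) = 1/0.9890² = 1.022.
Ratio = 21.01/1.022 = cos²(8.5°)/cos²(77.4°) ≈ 20.6.

20.6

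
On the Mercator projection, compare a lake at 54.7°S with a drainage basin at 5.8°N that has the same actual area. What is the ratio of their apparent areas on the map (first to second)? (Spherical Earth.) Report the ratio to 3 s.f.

Mercator areal scale is sec²φ.
At 54.7°: sec²(54.7°) = 1/0.5779² = 2.995.
At 5.8°: sec²(5.8°) = 1/0.9949² = 1.010.
Ratio = 2.995/1.010 = cos²(5.8°)/cos²(54.7°) ≈ 2.96.

2.96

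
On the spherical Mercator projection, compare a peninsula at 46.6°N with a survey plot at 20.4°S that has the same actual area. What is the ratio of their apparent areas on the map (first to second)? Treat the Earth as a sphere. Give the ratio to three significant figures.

Mercator is conformal with k = sec φ, so areal scale = k² = sec²φ.
At 46.6°: sec²(46.6°) = 1/0.6871² = 2.118.
At 20.4°: sec²(20.4°) = 1/0.9373² = 1.138.
Ratio = 2.118/1.138 = cos²(20.4°)/cos²(46.6°) ≈ 1.86.

1.86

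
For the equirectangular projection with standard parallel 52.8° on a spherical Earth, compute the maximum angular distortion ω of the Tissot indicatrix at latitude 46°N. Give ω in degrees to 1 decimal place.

With standard parallel φ₀ = 52.8°, the equirectangular projection gives x = Rλ cos φ₀, y = Rφ, so h = 1 and k = cos 52.8° / cos φ.
At 46°: h = 1.000, k = 0.8704; principal scales a = 1.000, b = 0.8704.
sin(ω/2) = (a − b)/(a + b) = 0.1296/1.870 = 0.06932, so ω = 2 arcsin(0.06932) ≈ 7.9°.

7.9°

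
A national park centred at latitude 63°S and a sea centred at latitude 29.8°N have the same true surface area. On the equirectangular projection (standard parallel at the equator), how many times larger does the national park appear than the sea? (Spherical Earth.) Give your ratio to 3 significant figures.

1.91

In the plate carrée (x = Rλ, y = Rφ), meridians are true-scale (h = 1) and parallels are stretched by k = sec φ.
Areal scale at 63°: h·k = 1.000 × 2.203 = 2.203.
Areal scale at 29.8°: h·k = 1.000 × 1.152 = 1.152.
Ratio = 2.203/1.152 ≈ 1.91.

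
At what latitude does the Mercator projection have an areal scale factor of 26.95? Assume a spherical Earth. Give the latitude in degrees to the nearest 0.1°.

Mercator areal scale is sec²φ.
sec²φ = 26.95  ⇒  cos²φ = 0.03711  ⇒  cos φ = 0.1926.
φ = arccos(0.1926) ≈ 78.9°.

78.9°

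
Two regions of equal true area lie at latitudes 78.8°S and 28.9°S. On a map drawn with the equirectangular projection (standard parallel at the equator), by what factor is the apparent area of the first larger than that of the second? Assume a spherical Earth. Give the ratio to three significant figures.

For the equirectangular projection with φ₀ = 0 (plate carrée), h = 1 along meridians and k = sec φ along parallels.
Areal scale at 78.8°: h·k = 1.000 × 5.148 = 5.148.
Areal scale at 28.9°: h·k = 1.000 × 1.142 = 1.142.
Ratio = 5.148/1.142 ≈ 4.51.

4.51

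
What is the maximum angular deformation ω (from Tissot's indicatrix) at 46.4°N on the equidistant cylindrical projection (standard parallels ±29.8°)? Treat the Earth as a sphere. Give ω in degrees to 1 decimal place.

With standard parallel φ₀ = 29.8°, the equirectangular projection gives x = Rλ cos φ₀, y = Rφ, so h = 1 and k = cos 29.8° / cos φ.
At 46.4°: h = 1.000, k = 1.258; principal scales a = 1.258, b = 1.000.
sin(ω/2) = (a − b)/(a + b) = 0.2583/2.258 = 0.1144, so ω = 2 arcsin(0.1144) ≈ 13.1°.

13.1°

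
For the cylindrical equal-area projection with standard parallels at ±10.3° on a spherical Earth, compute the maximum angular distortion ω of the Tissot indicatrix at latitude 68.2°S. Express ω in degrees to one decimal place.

97.3°

For cylindrical equal-area with standard parallel φ₀, h = cos φ / cos φ₀ and k = cos φ₀ / cos φ, so h·k = 1.
At 68.2°: h = 0.3775, k = 2.649; principal scales a = 2.649, b = 0.3775.
sin(ω/2) = (a − b)/(a + b) = 2.272/3.027 = 0.7506, so ω = 2 arcsin(0.7506) ≈ 97.3°.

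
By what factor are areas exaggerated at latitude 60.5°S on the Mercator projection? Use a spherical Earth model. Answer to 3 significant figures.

Mercator is conformal, so the point scale is isotropic: h = k = sec φ = 1/cos φ.
Areal scale = k² = sec²φ = 1/cos²(60.5°) = 1/0.4924² = 4.124.

4.12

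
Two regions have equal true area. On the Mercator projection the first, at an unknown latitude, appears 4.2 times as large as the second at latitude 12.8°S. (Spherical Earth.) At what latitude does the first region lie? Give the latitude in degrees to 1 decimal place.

61.6°

Mercator areal scale is sec²φ, so apparent-area ratio = sec²φ₁ / sec²φ₂ = cos²φ₂ / cos²φ₁.
cos²φ₂ / cos²φ₁ = 4.2  ⇒  cos φ₁ = cos 12.8° / √4.2 = 0.9751/2.049 = 0.4758.
φ₁ = arccos(0.4758) ≈ 61.6°.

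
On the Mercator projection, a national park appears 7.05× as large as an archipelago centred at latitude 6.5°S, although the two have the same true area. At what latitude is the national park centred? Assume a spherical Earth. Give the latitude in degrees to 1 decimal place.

68.0°

Mercator areal scale is sec²φ, so apparent-area ratio = sec²φ₁ / sec²φ₂ = cos²φ₂ / cos²φ₁.
cos²φ₂ / cos²φ₁ = 7.05  ⇒  cos φ₁ = cos 6.5° / √7.05 = 0.9936/2.655 = 0.3742.
φ₁ = arccos(0.3742) ≈ 68.0°.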